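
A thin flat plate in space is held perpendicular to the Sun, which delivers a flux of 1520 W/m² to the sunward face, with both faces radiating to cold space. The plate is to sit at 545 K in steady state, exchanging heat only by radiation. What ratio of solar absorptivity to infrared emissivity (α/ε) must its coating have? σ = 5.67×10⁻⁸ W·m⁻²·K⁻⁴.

Balance: αS·A = εσ·2A·T⁴ ⇒ α/ε = 2σT⁴/S.
α/ε = 2·5.67×10⁻⁸·(545)⁴/1520 = 2·5.67×10⁻⁸·8.822×10¹⁰/1520.

α/ε ≈ 6.58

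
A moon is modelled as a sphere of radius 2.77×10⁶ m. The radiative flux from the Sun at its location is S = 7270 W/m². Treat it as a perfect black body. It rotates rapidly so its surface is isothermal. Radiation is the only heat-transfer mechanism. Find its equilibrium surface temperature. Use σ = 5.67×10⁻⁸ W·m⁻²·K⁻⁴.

T ≈ 423 K

At equilibrium, absorbed power = emitted power.
Absorbing cross-section = πr² = 2.411×10¹³ m²; emitting surface = 4πr² = 9.642×10¹³ m² (ratio 4).
S·A_cross = εσ·A_surf·T⁴  ⇒  T⁴ = S/(4σ).
T⁴ = 1.00·7270/(4·5.67×10⁻⁸) = 3.205×10¹⁰ K⁴.
T = (3.205×10¹⁰)^(1/4).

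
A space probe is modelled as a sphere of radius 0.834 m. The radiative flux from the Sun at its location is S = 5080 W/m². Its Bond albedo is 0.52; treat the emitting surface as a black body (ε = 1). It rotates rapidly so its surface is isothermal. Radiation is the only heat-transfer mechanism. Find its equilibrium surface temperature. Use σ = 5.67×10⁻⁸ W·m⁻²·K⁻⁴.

T ≈ 322 K

At equilibrium, absorbed power = emitted power.
Absorbing cross-section = πr² = 2.185 m²; emitting surface = 4πr² = 8.741 m² (ratio 4).
(1−a)S·A_cross = εσ·A_surf·T⁴  ⇒  T⁴ = (1−a)S/(4σ).
T⁴ = 0.480·5080/(4·5.67×10⁻⁸) = 1.075×10¹⁰ K⁴.
T = (1.075×10¹⁰)^(1/4).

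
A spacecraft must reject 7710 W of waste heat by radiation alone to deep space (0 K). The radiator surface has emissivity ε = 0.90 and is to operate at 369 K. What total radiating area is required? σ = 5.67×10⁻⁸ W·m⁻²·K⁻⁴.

A ≈ 8.15 m²

P = εσA T⁴ ⇒ A = P/(εσT⁴).
T⁴ = 1.854×10¹⁰ K⁴.
A = 7710/(0.90 × 5.67×10⁻⁸ × 1.854×10¹⁰).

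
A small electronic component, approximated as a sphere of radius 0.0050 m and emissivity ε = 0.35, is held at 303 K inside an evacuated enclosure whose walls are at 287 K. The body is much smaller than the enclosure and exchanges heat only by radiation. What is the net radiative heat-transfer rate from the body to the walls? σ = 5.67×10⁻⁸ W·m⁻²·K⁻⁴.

P_net ≈ 0.0103 W

For a small grey body in a large enclosure: P_net = εσA(T_body⁴ − T_wall⁴).
A = 4πr² = 3.142×10⁻⁴ m²; T_body⁴ − T_wall⁴ = 8.429×10⁹ − 6.785×10⁹ = 1.644×10⁹ K⁴.
|P_net| = 0.35·5.67×10⁻⁸·3.142×10⁻⁴·1.644×10⁹.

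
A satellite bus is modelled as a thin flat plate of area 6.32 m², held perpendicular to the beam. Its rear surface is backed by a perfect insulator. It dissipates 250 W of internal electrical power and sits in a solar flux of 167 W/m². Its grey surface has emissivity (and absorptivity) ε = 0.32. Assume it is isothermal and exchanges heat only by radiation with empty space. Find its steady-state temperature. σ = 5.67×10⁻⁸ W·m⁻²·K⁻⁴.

T ≈ 268 K

At steady state, absorbed solar power + internal power = radiated power.
Absorbed: α·S·A_cross = 0.32·167·6.320 = 337.7 W (cross-section A).
Total input = 337.7 + 250 = 587.7 W.
Radiated: εσ·A_surf·T⁴ with A_surf = A = 6.320 m².
T⁴ = 587.7/(0.32·5.67×10⁻⁸·6.320) = 5.125×10⁹ K⁴.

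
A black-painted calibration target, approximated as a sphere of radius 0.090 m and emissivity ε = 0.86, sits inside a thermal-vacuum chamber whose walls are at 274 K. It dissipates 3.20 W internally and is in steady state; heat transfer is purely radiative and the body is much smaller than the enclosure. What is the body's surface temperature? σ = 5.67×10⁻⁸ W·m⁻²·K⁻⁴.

T ≈ 282 K

For a small grey body in a large enclosure, net radiated power = εσA(T⁴ − T_w⁴).
Steady state: P = εσA(T⁴ − T_w⁴) with A = 4πr² = 0.1018 m².
T⁴ = P/(εσA) + T_w⁴ = 3.20/(0.86·5.67×10⁻⁸·0.1018) + (274)⁴
    = 6.447×10⁸ + 5.636×10⁹ = 6.281×10⁹ K⁴.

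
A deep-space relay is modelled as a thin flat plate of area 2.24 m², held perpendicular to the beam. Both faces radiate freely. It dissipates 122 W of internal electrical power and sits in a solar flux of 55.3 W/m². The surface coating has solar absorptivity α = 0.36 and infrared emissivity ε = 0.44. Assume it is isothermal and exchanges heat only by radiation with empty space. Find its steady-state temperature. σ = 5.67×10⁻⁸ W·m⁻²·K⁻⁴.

T ≈ 196 K

At steady state, absorbed solar power + internal power = radiated power.
Absorbed: α·S·A_cross = 0.36·55.3·2.240 = 44.59 W (cross-section A).
Total input = 44.59 + 122 = 166.6 W.
Radiated: εσ·A_surf·T⁴ with A_surf = 2A = 4.480 m².
T⁴ = 166.6/(0.44·5.67×10⁻⁸·4.480) = 1.491×10⁹ K⁴.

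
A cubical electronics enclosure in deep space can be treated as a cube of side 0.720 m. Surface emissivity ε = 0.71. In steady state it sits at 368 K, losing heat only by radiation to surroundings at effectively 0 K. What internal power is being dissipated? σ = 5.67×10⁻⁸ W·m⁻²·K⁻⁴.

P ≈ 2300 W

Steady state: P = εσA T⁴.
A = 6L² = 3.110 m²; T⁴ = (368)⁴ = 1.834×10¹⁰ K⁴.
P = 0.71 × 5.67×10⁻⁸ × 3.110 × 1.834×10¹⁰.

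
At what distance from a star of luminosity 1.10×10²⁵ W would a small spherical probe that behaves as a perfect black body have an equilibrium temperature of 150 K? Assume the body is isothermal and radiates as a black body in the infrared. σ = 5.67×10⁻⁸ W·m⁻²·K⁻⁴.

For an isothermal black-emitting sphere, (1−a)S·πr² = σ·4πr²·T⁴ ⇒ S = 4σT⁴/(1−a).
S = 4·5.67×10⁻⁸·(150)⁴/1.00 = 114.8 W/m².
Flux falls as S = L/(4πd²), so d = √(L/(4πS)) = √(1.10×10²⁵/(4π·114.8)).

d ≈ 8.73×10¹⁰ m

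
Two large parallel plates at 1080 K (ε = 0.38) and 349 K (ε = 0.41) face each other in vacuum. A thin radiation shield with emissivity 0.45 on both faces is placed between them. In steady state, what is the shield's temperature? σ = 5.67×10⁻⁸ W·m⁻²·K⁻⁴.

T_s ≈ 905 K

In steady state the net flux on the hot side equals that on the cold side.
σ(T₁⁴−T_s⁴)/D₁ = σ(T_s⁴−T₂⁴)/D₂, with D₁ = 1/ε₁+1/ε_s−1 = 3.854, D₂ = 1/ε_s+1/ε₂−1 = 3.661.
Solve for T_s⁴: T_s⁴ = (D₂·T₁⁴ + D₁·T₂⁴)/(D₁+D₂) = 6.704×10¹¹ K⁴.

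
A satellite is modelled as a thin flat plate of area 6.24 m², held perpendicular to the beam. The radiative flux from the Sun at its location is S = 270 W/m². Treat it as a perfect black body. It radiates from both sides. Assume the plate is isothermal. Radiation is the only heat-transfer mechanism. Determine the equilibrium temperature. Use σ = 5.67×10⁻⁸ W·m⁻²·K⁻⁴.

T ≈ 221 K

At equilibrium, absorbed power = emitted power.
Absorbing cross-section = A = 6.240 m²; emitting surface = 2A = 12.48 m² (ratio 2).
S·A_cross = εσ·A_surf·T⁴  ⇒  T⁴ = S/(2σ).
T⁴ = 1.00·270/(2·5.67×10⁻⁸) = 2.381×10⁹ K⁴.
T = (2.381×10⁹)^(1/4).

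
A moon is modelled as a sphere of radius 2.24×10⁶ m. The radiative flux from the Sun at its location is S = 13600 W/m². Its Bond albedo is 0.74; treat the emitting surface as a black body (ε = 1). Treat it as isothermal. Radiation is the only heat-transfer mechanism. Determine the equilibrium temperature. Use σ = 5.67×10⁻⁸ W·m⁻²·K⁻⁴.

At equilibrium, absorbed power = emitted power.
Absorbing cross-section = πr² = 1.576×10¹³ m²; emitting surface = 4πr² = 6.305×10¹³ m² (ratio 4).
(1−a)S·A_cross = εσ·A_surf·T⁴  ⇒  T⁴ = (1−a)S/(4σ).
T⁴ = 0.260·13600/(4·5.67×10⁻⁸) = 1.559×10¹⁰ K⁴.
T = (1.559×10¹⁰)^(1/4).

T ≈ 353 K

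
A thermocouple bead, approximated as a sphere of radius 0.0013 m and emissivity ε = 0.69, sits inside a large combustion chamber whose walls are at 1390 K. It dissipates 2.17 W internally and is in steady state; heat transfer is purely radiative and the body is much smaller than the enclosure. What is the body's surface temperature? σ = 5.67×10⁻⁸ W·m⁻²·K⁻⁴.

For a small grey body in a large enclosure, net radiated power = εσA(T⁴ − T_w⁴).
Steady state: P = εσA(T⁴ − T_w⁴) with A = 4πr² = 2.124×10⁻⁵ m².
T⁴ = P/(εσA) + T_w⁴ = 2.17/(0.69·5.67×10⁻⁸·2.124×10⁻⁵) + (1390)⁴
    = 2.612×10¹² + 3.733×10¹² = 6.345×10¹² K⁴.

T ≈ 1590 K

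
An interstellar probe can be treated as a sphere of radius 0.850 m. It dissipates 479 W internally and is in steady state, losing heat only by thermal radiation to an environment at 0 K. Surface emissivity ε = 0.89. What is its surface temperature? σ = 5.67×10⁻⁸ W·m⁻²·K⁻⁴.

Steady state: internal power = radiated power, P = εσA T⁴.
Radiating area A = 4πr² = 9.079 m².
T⁴ = P/(εσA) = 479/(0.89·5.67×10⁻⁸·9.079) = 1.045×10⁹ K⁴.
T = (1.045×10⁹)^(1/4).

T ≈ 180 K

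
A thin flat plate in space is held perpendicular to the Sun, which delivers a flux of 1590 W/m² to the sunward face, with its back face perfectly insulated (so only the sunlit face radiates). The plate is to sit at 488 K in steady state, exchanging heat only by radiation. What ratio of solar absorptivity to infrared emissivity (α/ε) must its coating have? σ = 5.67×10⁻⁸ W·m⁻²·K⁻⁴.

Balance: αS·A = εσ·1A·T⁴ ⇒ α/ε = σT⁴/S.
α/ε = 5.67×10⁻⁸·(488)⁴/1590 = 5.67×10⁻⁸·5.671×10¹⁰/1590.

α/ε ≈ 2.02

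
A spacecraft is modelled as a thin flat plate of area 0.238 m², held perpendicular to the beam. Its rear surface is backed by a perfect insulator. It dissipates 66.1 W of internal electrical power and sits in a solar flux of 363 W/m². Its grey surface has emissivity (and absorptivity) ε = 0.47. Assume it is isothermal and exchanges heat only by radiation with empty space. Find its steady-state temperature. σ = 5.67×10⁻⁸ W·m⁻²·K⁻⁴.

T ≈ 360 K

At steady state, absorbed solar power + internal power = radiated power.
Absorbed: α·S·A_cross = 0.47·363·0.2380 = 40.61 W (cross-section A).
Total input = 40.61 + 66.1 = 106.7 W.
Radiated: εσ·A_surf·T⁴ with A_surf = A = 0.2380 m².
T⁴ = 106.7/(0.47·5.67×10⁻⁸·0.2380) = 1.682×10¹⁰ K⁴.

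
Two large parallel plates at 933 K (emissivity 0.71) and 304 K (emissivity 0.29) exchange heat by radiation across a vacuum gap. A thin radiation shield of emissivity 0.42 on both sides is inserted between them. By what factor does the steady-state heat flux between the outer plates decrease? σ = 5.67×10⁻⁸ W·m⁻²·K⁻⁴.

factor ≈ 1.98

Without shield: q₀ = σΔ(T⁴)/(1/ε₁+1/ε₂−1) with denominator 3.857.
With shield the two gaps are in series; the resistances add: (1/ε₁+1/ε_s−1)+(1/ε_s+1/ε₂−1) = 2.789+4.829 = 7.619.
Heat-flux ratio q₀/q = 7.619/3.857.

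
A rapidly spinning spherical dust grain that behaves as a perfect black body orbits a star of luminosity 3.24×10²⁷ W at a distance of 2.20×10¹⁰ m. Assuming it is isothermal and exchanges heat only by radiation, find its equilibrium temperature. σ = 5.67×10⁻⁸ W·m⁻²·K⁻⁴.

T ≈ 1240 K

First find the stellar flux at distance d: S = L/(4πd²) = 3.24×10²⁷/(4π·(2.20×10¹⁰)²) = 5.327×10⁵ W/m².
For an isothermal sphere, absorbed (1−a)S·πr² = emitted σ·4πr²·T⁴, so T⁴ = (1−a)S/(4σ).
T⁴ = 1.00·5.327×10⁵/(4·5.67×10⁻⁸) = 2.349×10¹² K⁴.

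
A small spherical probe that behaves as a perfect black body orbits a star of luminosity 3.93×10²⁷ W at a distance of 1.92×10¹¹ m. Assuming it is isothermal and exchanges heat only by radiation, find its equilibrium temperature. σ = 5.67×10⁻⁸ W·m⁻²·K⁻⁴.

First find the stellar flux at distance d: S = L/(4πd²) = 3.93×10²⁷/(4π·(1.92×10¹¹)²) = 8484 W/m².
For an isothermal sphere, absorbed (1−a)S·πr² = emitted σ·4πr²·T⁴, so T⁴ = (1−a)S/(4σ).
T⁴ = 1.00·8484/(4·5.67×10⁻⁸) = 3.741×10¹⁰ K⁴.

T ≈ 440 K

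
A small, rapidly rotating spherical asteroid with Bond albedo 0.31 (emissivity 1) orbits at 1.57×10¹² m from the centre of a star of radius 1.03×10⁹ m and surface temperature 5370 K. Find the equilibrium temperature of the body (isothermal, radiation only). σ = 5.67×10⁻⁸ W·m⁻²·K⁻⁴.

The star's surface emits σT_*⁴; at distance d the flux is S = σT_*⁴(R_*/d)².
S = 5.67×10⁻⁸·(5370)⁴·(1.03×10⁹/1.57×10¹²)² = 20.29 W/m².
For an isothermal sphere T⁴ = (1−a)S/(4σ) = 6.174×10⁷ K⁴.

T ≈ 88.6 K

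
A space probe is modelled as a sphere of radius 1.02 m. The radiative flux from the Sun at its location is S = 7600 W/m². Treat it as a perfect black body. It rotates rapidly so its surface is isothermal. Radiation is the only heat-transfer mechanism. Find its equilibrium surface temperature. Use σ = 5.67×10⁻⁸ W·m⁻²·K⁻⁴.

T ≈ 428 K

At equilibrium, absorbed power = emitted power.
Absorbing cross-section = πr² = 3.269 m²; emitting surface = 4πr² = 13.07 m² (ratio 4).
S·A_cross = εσ·A_surf·T⁴  ⇒  T⁴ = S/(4σ).
T⁴ = 1.00·7600/(4·5.67×10⁻⁸) = 3.351×10¹⁰ K⁴.
T = (3.351×10¹⁰)^(1/4).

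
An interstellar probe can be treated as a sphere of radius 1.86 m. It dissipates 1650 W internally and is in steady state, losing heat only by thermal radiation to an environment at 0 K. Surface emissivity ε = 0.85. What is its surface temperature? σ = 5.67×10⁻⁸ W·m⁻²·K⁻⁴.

Steady state: internal power = radiated power, P = εσA T⁴.
Radiating area A = 4πr² = 43.47 m².
T⁴ = P/(εσA) = 1650/(0.85·5.67×10⁻⁸·43.47) = 7.875×10⁸ K⁴.
T = (7.875×10⁸)^(1/4).

T ≈ 168 K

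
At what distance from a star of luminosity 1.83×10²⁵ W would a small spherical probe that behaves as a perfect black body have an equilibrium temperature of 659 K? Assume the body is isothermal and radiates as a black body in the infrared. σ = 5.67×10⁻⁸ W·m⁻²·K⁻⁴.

d ≈ 5.83×10⁹ m

For an isothermal black-emitting sphere, (1−a)S·πr² = σ·4πr²·T⁴ ⇒ S = 4σT⁴/(1−a).
S = 4·5.67×10⁻⁸·(659)⁴/1.00 = 42770 W/m².
Flux falls as S = L/(4πd²), so d = √(L/(4πS)) = √(1.83×10²⁵/(4π·42770)).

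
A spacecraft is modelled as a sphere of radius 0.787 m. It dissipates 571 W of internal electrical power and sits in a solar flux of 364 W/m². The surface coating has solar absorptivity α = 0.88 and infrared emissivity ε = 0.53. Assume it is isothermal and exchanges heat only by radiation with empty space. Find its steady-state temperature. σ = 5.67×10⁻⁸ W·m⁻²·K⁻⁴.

At steady state, absorbed solar power + internal power = radiated power.
Absorbed: α·S·A_cross = 0.88·364·1.946 = 623.3 W (cross-section πr²).
Total input = 623.3 + 571 = 1194 W.
Radiated: εσ·A_surf·T⁴ with A_surf = 4πr² = 7.783 m².
T⁴ = 1194/(0.53·5.67×10⁻⁸·7.783) = 5.106×10⁹ K⁴.

T ≈ 267 K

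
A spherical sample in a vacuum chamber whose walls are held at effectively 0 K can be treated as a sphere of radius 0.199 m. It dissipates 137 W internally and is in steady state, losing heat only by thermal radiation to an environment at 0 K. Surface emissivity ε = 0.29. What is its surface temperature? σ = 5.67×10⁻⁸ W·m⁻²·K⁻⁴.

T ≈ 360 K

Steady state: internal power = radiated power, P = εσA T⁴.
Radiating area A = 4πr² = 0.4976 m².
T⁴ = P/(εσA) = 137/(0.29·5.67×10⁻⁸·0.4976) = 1.674×10¹⁰ K⁴.
T = (1.674×10¹⁰)^(1/4).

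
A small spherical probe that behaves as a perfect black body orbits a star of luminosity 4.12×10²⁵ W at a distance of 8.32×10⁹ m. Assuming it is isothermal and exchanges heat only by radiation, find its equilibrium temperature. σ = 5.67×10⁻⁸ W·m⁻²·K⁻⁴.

T ≈ 676 K

First find the stellar flux at distance d: S = L/(4πd²) = 4.12×10²⁵/(4π·(8.32×10⁹)²) = 47360 W/m².
For an isothermal sphere, absorbed (1−a)S·πr² = emitted σ·4πr²·T⁴, so T⁴ = (1−a)S/(4σ).
T⁴ = 1.00·47360/(4·5.67×10⁻⁸) = 2.088×10¹¹ K⁴.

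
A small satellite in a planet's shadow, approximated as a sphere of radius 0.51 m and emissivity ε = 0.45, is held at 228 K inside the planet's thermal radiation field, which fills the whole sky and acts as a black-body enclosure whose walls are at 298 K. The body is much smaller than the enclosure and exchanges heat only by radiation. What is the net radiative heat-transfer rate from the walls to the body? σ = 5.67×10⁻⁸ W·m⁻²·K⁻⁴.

For a small grey body in a large enclosure: P_net = εσA(T_body⁴ − T_wall⁴).
A = 4πr² = 3.269 m²; T_body⁴ − T_wall⁴ = 2.702×10⁹ − 7.886×10⁹ = -5.184×10⁹ K⁴.
|P_net| = 0.45·5.67×10⁻⁸·3.269·5.184×10⁹.

P_net ≈ 432 W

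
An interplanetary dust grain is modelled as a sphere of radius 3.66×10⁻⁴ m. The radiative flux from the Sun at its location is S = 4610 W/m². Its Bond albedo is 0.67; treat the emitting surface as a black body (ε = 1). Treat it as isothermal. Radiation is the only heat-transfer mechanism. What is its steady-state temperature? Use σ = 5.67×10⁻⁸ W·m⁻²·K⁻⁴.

T ≈ 286 K

At equilibrium, absorbed power = emitted power.
Absorbing cross-section = πr² = 4.208×10⁻⁷ m²; emitting surface = 4πr² = 1.683×10⁻⁶ m² (ratio 4).
(1−a)S·A_cross = εσ·A_surf·T⁴  ⇒  T⁴ = (1−a)S/(4σ).
T⁴ = 0.330·4610/(4·5.67×10⁻⁸) = 6.708×10⁹ K⁴.
T = (6.708×10⁹)^(1/4).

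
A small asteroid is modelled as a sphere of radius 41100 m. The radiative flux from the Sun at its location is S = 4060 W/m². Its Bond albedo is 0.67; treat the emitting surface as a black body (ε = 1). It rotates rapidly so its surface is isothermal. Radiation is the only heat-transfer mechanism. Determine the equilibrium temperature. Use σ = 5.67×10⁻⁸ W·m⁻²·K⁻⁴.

At equilibrium, absorbed power = emitted power.
Absorbing cross-section = πr² = 5.307×10⁹ m²; emitting surface = 4πr² = 2.123×10¹⁰ m² (ratio 4).
(1−a)S·A_cross = εσ·A_surf·T⁴  ⇒  T⁴ = (1−a)S/(4σ).
T⁴ = 0.330·4060/(4·5.67×10⁻⁸) = 5.907×10⁹ K⁴.
T = (5.907×10⁹)^(1/4).

T ≈ 277 K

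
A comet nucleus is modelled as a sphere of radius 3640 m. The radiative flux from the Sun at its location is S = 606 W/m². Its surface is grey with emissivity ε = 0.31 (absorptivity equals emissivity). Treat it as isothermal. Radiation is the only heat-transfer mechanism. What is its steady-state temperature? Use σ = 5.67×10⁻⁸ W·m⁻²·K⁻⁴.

T ≈ 227 K

At equilibrium, absorbed power = emitted power.
Absorbing cross-section = πr² = 4.162×10⁷ m²; emitting surface = 4πr² = 1.665×10⁸ m² (ratio 4).
εS·A_cross = εσ·A_surf·T⁴  ⇒  T⁴ = S/(4σ)   (ε cancels).
T⁴ = 606/(4·5.67×10⁻⁸) = 2.672×10⁹ K⁴.
T = (2.672×10⁹)^(1/4).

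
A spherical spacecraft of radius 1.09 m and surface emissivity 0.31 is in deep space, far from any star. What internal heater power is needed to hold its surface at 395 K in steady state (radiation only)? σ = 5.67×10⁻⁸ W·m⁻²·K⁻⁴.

P ≈ 6390 W

P = εσ·4πr²·T⁴.
4πr² = 14.93 m²; T⁴ = 2.434×10¹⁰ K⁴.
P = 0.31·5.67×10⁻⁸·14.93·2.434×10¹⁰.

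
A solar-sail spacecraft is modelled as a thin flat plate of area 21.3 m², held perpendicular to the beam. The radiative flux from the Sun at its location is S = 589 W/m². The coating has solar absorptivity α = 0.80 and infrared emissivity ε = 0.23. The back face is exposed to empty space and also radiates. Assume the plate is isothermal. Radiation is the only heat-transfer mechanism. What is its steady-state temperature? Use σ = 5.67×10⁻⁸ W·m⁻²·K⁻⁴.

At equilibrium, absorbed power = emitted power.
Absorbing cross-section = A = 21.30 m²; emitting surface = 2A = 42.60 m² (ratio 2).
αS·A_cross = εσ·A_surf·T⁴  ⇒  T⁴ = αS/(ε·2σ).
T⁴ = 0.800·589/(0.23·2·5.67×10⁻⁸) = 1.807×10¹⁰ K⁴.
T = (1.807×10¹⁰)^(1/4).

T ≈ 367 K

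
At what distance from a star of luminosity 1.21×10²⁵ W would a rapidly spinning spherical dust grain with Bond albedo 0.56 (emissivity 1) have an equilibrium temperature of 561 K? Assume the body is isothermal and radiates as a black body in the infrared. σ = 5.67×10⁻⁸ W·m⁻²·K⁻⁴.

d ≈ 4.34×10⁹ m

For an isothermal black-emitting sphere, (1−a)S·πr² = σ·4πr²·T⁴ ⇒ S = 4σT⁴/(1−a).
S = 4·5.67×10⁻⁸·(561)⁴/0.440 = 51060 W/m².
Flux falls as S = L/(4πd²), so d = √(L/(4πS)) = √(1.21×10²⁵/(4π·51060)).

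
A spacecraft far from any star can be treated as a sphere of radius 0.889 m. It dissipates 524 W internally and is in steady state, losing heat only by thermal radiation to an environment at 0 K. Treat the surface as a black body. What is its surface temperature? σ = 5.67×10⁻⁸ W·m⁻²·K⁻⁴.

T ≈ 175 K

Steady state: internal power = radiated power, P = εσA T⁴.
Radiating area A = 4πr² = 9.931 m².
T⁴ = P/(εσA) = 524/(1.0·5.67×10⁻⁸·9.931) = 9.305×10⁸ K⁴.
T = (9.305×10⁸)^(1/4).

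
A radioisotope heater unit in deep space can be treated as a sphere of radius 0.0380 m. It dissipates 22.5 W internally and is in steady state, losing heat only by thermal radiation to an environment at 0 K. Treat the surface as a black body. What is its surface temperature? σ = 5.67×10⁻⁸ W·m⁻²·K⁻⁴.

T ≈ 385 K

Steady state: internal power = radiated power, P = εσA T⁴.
Radiating area A = 4πr² = 0.01815 m².
T⁴ = P/(εσA) = 22.5/(1.0·5.67×10⁻⁸·0.01815) = 2.187×10¹⁰ K⁴.
T = (2.187×10¹⁰)^(1/4).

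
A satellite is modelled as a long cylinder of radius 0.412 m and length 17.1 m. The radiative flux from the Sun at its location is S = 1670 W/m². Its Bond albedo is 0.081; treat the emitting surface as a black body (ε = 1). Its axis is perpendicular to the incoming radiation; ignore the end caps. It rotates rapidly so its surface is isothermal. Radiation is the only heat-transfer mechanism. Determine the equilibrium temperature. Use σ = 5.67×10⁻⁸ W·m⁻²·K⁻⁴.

T ≈ 305 K

At equilibrium, absorbed power = emitted power.
Absorbing cross-section = 2rL = 14.09 m²; emitting surface = 2πrL = 44.27 m² (ratio π).
(1−a)S·A_cross = εσ·A_surf·T⁴  ⇒  T⁴ = (1−a)S/(πσ).
T⁴ = 0.919·1670/(π·5.67×10⁻⁸) = 8.616×10⁹ K⁴.
T = (8.616×10⁹)^(1/4).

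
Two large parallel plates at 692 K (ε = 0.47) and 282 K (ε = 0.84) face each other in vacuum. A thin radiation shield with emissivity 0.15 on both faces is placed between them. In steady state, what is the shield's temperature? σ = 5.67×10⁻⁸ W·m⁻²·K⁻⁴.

T_s ≈ 577 K

In steady state the net flux on the hot side equals that on the cold side.
σ(T₁⁴−T_s⁴)/D₁ = σ(T_s⁴−T₂⁴)/D₂, with D₁ = 1/ε₁+1/ε_s−1 = 7.794, D₂ = 1/ε_s+1/ε₂−1 = 6.857.
Solve for T_s⁴: T_s⁴ = (D₂·T₁⁴ + D₁·T₂⁴)/(D₁+D₂) = 1.107×10¹¹ K⁴.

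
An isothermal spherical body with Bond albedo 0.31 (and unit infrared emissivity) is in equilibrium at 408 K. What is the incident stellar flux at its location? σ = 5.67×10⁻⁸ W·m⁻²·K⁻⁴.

S ≈ 9110 W/m²

(1−a)S·πr² = σ·4πr²·T⁴ ⇒ S = 4σT⁴/(1−a).
S = 4·5.67×10⁻⁸·2.771×10¹⁰/0.690.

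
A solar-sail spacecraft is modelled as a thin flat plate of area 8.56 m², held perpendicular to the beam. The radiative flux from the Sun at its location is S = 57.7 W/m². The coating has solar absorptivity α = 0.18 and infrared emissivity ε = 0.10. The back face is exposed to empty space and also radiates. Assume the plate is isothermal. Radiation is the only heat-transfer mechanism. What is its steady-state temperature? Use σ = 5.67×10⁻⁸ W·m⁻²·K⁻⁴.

At equilibrium, absorbed power = emitted power.
Absorbing cross-section = A = 8.560 m²; emitting surface = 2A = 17.12 m² (ratio 2).
αS·A_cross = εσ·A_surf·T⁴  ⇒  T⁴ = αS/(ε·2σ).
T⁴ = 0.180·57.7/(0.10·2·5.67×10⁻⁸) = 9.159×10⁸ K⁴.
T = (9.159×10⁸)^(1/4).

T ≈ 174 K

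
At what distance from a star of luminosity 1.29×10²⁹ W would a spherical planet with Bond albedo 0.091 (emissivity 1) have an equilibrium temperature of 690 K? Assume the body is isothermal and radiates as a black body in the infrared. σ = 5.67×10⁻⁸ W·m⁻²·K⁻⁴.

d ≈ 4.26×10¹¹ m

For an isothermal black-emitting sphere, (1−a)S·πr² = σ·4πr²·T⁴ ⇒ S = 4σT⁴/(1−a).
S = 4·5.67×10⁻⁸·(690)⁴/0.909 = 56560 W/m².
Flux falls as S = L/(4πd²), so d = √(L/(4πS)) = √(1.29×10²⁹/(4π·56560)).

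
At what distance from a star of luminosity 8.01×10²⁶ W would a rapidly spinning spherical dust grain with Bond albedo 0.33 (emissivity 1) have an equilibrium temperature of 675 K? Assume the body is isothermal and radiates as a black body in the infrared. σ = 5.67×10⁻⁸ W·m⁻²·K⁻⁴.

For an isothermal black-emitting sphere, (1−a)S·πr² = σ·4πr²·T⁴ ⇒ S = 4σT⁴/(1−a).
S = 4·5.67×10⁻⁸·(675)⁴/0.670 = 70270 W/m².
Flux falls as S = L/(4πd²), so d = √(L/(4πS)) = √(8.01×10²⁶/(4π·70270)).

d ≈ 3.01×10¹⁰ m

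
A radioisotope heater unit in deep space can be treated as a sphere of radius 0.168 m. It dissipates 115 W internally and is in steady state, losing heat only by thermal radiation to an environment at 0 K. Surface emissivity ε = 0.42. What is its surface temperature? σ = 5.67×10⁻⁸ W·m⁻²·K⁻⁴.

T ≈ 342 K

Steady state: internal power = radiated power, P = εσA T⁴.
Radiating area A = 4πr² = 0.3547 m².
T⁴ = P/(εσA) = 115/(0.42·5.67×10⁻⁸·0.3547) = 1.362×10¹⁰ K⁴.
T = (1.362×10¹⁰)^(1/4).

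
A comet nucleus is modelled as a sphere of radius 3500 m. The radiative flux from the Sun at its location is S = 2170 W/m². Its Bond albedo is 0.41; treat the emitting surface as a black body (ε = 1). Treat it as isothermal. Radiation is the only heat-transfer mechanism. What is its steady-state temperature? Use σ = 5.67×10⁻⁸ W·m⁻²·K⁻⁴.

At equilibrium, absorbed power = emitted power.
Absorbing cross-section = πr² = 3.848×10⁷ m²; emitting surface = 4πr² = 1.539×10⁸ m² (ratio 4).
(1−a)S·A_cross = εσ·A_surf·T⁴  ⇒  T⁴ = (1−a)S/(4σ).
T⁴ = 0.590·2170/(4·5.67×10⁻⁸) = 5.645×10⁹ K⁴.
T = (5.645×10⁹)^(1/4).

T ≈ 274 K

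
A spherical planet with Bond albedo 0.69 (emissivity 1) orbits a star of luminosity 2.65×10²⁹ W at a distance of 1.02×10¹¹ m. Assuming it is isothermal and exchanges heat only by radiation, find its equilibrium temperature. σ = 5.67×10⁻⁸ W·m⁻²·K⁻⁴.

T ≈ 1290 K

First find the stellar flux at distance d: S = L/(4πd²) = 2.65×10²⁹/(4π·(1.02×10¹¹)²) = 2.027×10⁶ W/m².
For an isothermal sphere, absorbed (1−a)S·πr² = emitted σ·4πr²·T⁴, so T⁴ = (1−a)S/(4σ).
T⁴ = 0.310·2.027×10⁶/(4·5.67×10⁻⁸) = 2.770×10¹² K⁴.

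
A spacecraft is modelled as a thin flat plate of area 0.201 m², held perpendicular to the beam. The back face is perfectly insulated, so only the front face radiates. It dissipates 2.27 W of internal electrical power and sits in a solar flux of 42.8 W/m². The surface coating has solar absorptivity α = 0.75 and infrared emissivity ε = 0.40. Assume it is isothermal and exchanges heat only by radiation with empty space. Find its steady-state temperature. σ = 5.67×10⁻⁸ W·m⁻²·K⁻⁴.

T ≈ 209 K

At steady state, absorbed solar power + internal power = radiated power.
Absorbed: α·S·A_cross = 0.75·42.8·0.2010 = 6.452 W (cross-section A).
Total input = 6.452 + 2.27 = 8.722 W.
Radiated: εσ·A_surf·T⁴ with A_surf = A = 0.2010 m².
T⁴ = 8.722/(0.40·5.67×10⁻⁸·0.2010) = 1.913×10⁹ K⁴.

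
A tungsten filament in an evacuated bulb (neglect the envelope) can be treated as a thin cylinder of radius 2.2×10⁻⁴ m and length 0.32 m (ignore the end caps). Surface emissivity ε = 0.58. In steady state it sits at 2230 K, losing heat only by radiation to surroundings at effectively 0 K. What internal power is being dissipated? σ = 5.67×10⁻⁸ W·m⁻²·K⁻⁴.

Steady state: P = εσA T⁴.
A = 2πrL = 4.423×10⁻⁴ m²; T⁴ = (2230)⁴ = 2.473×10¹³ K⁴.
P = 0.58 × 5.67×10⁻⁸ × 4.423×10⁻⁴ × 2.473×10¹³.

P ≈ 360 W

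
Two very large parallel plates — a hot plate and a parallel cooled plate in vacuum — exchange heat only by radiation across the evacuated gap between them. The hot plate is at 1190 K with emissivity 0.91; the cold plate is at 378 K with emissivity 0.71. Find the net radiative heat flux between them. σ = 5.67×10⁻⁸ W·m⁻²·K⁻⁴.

For two infinite grey parallel plates, q = σ(T₁⁴ − T₂⁴)/(1/ε₁ + 1/ε₂ − 1).
T₁⁴ − T₂⁴ = 2.005×10¹² − 2.042×10¹⁰ = 1.985×10¹² K⁴.
1/ε₁ + 1/ε₂ − 1 = 1.099 + 1.408 − 1 = 1.507.
q = 5.67×10⁻⁸ × 1.985×10¹² / 1.507.

q ≈ 74700 W/m²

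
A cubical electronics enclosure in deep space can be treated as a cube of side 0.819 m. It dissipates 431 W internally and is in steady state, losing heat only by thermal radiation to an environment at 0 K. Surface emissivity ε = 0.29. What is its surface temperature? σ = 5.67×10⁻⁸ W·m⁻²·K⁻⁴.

T ≈ 284 K

Steady state: internal power = radiated power, P = εσA T⁴.
Radiating area A = 6L² = 4.025 m².
T⁴ = P/(εσA) = 431/(0.29·5.67×10⁻⁸·4.025) = 6.513×10⁹ K⁴.
T = (6.513×10⁹)^(1/4).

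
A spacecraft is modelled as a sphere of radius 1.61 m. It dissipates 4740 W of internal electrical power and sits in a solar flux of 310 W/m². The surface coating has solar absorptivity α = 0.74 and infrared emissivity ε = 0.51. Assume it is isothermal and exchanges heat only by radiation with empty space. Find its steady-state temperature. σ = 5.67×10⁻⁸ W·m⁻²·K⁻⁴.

At steady state, absorbed solar power + internal power = radiated power.
Absorbed: α·S·A_cross = 0.74·310·8.143 = 1868 W (cross-section πr²).
Total input = 1868 + 4740 = 6608 W.
Radiated: εσ·A_surf·T⁴ with A_surf = 4πr² = 32.57 m².
T⁴ = 6608/(0.51·5.67×10⁻⁸·32.57) = 7.016×10⁹ K⁴.

T ≈ 289 K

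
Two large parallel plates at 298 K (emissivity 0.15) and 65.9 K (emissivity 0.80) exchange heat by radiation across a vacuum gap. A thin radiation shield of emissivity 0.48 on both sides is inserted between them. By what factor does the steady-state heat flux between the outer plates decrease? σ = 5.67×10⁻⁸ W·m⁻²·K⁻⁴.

Without shield: q₀ = σΔ(T⁴)/(1/ε₁+1/ε₂−1) with denominator 6.917.
With shield the two gaps are in series; the resistances add: (1/ε₁+1/ε_s−1)+(1/ε_s+1/ε₂−1) = 7.750+2.333 = 10.08.
Heat-flux ratio q₀/q = 10.08/6.917.

factor ≈ 1.46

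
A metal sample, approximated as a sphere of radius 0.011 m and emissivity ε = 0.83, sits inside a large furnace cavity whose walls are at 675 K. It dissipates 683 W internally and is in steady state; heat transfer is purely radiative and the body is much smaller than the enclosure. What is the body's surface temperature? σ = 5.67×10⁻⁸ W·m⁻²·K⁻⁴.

For a small grey body in a large enclosure, net radiated power = εσA(T⁴ − T_w⁴).
Steady state: P = εσA(T⁴ − T_w⁴) with A = 4πr² = 0.001521 m².
T⁴ = P/(εσA) + T_w⁴ = 683/(0.83·5.67×10⁻⁸·0.001521) + (675)⁴
    = 9.545×10¹² + 2.076×10¹¹ = 9.752×10¹² K⁴.

T ≈ 1770 K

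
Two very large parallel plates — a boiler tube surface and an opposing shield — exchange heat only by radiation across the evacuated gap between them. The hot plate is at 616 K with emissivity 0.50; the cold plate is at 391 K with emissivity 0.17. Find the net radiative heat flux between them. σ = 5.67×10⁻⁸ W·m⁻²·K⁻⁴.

For two infinite grey parallel plates, q = σ(T₁⁴ − T₂⁴)/(1/ε₁ + 1/ε₂ − 1).
T₁⁴ − T₂⁴ = 1.440×10¹¹ − 2.337×10¹⁰ = 1.206×10¹¹ K⁴.
1/ε₁ + 1/ε₂ − 1 = 2.000 + 5.882 − 1 = 6.882.
q = 5.67×10⁻⁸ × 1.206×10¹¹ / 6.882.

q ≈ 994 W/m²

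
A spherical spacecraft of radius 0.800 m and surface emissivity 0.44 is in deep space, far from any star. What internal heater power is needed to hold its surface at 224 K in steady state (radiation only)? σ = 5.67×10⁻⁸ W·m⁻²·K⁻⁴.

P = εσ·4πr²·T⁴.
4πr² = 8.042 m²; T⁴ = 2.518×10⁹ K⁴.
P = 0.44·5.67×10⁻⁸·8.042·2.518×10⁹.

P ≈ 505 W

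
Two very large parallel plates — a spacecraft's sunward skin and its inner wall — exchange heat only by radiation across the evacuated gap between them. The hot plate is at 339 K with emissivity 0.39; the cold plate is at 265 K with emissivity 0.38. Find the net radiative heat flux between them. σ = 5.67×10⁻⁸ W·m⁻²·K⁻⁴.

For two infinite grey parallel plates, q = σ(T₁⁴ − T₂⁴)/(1/ε₁ + 1/ε₂ − 1).
T₁⁴ − T₂⁴ = 1.321×10¹⁰ − 4.932×10⁹ = 8.275×10⁹ K⁴.
1/ε₁ + 1/ε₂ − 1 = 2.564 + 2.632 − 1 = 4.196.
q = 5.67×10⁻⁸ × 8.275×10⁹ / 4.196.

q ≈ 112 W/m²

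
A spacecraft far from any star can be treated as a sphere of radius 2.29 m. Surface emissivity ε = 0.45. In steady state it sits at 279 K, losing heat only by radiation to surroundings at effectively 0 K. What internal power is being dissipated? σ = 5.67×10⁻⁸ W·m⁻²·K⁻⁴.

Steady state: P = εσA T⁴.
A = 4πr² = 65.90 m²; T⁴ = (279)⁴ = 6.059×10⁹ K⁴.
P = 0.45 × 5.67×10⁻⁸ × 65.90 × 6.059×10⁹.

P ≈ 10200 W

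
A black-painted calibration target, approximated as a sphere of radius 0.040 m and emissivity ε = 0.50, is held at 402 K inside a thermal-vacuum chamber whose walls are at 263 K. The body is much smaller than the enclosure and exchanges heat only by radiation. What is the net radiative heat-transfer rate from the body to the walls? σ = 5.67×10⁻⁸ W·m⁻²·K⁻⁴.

P_net ≈ 12.2 W

For a small grey body in a large enclosure: P_net = εσA(T_body⁴ − T_wall⁴).
A = 4πr² = 0.02011 m²; T_body⁴ − T_wall⁴ = 2.612×10¹⁰ − 4.784×10⁹ = 2.133×10¹⁰ K⁴.
|P_net| = 0.50·5.67×10⁻⁸·0.02011·2.133×10¹⁰.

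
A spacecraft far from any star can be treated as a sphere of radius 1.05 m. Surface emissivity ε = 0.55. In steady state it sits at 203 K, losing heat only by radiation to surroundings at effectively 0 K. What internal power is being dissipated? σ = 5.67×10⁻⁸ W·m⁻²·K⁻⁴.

Steady state: P = εσA T⁴.
A = 4πr² = 13.85 m²; T⁴ = (203)⁴ = 1.698×10⁹ K⁴.
P = 0.55 × 5.67×10⁻⁸ × 13.85 × 1.698×10⁹.

P ≈ 734 W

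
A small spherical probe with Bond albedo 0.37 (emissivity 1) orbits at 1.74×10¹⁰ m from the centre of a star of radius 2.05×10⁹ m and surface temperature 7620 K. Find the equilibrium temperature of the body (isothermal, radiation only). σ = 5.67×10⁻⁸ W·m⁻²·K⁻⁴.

The star's surface emits σT_*⁴; at distance d the flux is S = σT_*⁴(R_*/d)².
S = 5.67×10⁻⁸·(7620)⁴·(2.05×10⁹/1.74×10¹⁰)² = 2.653×10⁶ W/m².
For an isothermal sphere T⁴ = (1−a)S/(4σ) = 7.371×10¹² K⁴.

T ≈ 1650 K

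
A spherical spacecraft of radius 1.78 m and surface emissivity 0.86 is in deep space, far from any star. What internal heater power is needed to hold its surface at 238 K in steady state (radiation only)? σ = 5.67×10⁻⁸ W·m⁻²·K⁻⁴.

P = εσ·4πr²·T⁴.
4πr² = 39.82 m²; T⁴ = 3.209×10⁹ K⁴.
P = 0.86·5.67×10⁻⁸·39.82·3.209×10⁹.

P ≈ 6230 W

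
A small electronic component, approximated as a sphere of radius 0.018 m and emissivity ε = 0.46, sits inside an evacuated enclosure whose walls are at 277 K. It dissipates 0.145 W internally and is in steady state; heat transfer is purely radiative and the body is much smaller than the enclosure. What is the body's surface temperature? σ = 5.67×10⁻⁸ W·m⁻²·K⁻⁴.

T ≈ 292 K

For a small grey body in a large enclosure, net radiated power = εσA(T⁴ − T_w⁴).
Steady state: P = εσA(T⁴ − T_w⁴) with A = 4πr² = 0.004072 m².
T⁴ = P/(εσA) + T_w⁴ = 0.145/(0.46·5.67×10⁻⁸·0.004072) + (277)⁴
    = 1.365×10⁹ + 5.887×10⁹ = 7.253×10⁹ K⁴.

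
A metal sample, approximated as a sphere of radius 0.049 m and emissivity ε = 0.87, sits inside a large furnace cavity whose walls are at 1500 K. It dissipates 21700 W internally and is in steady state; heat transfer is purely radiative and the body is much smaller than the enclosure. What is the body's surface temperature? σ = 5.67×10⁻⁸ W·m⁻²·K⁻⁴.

For a small grey body in a large enclosure, net radiated power = εσA(T⁴ − T_w⁴).
Steady state: P = εσA(T⁴ − T_w⁴) with A = 4πr² = 0.03017 m².
T⁴ = P/(εσA) + T_w⁴ = 21700/(0.87·5.67×10⁻⁸·0.03017) + (1500)⁴
    = 1.458×10¹³ + 5.062×10¹² = 1.964×10¹³ K⁴.

T ≈ 2110 K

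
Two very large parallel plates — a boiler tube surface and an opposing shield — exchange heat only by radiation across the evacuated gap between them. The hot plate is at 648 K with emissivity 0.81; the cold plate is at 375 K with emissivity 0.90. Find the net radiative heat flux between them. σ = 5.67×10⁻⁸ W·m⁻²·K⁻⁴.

For two infinite grey parallel plates, q = σ(T₁⁴ − T₂⁴)/(1/ε₁ + 1/ε₂ − 1).
T₁⁴ − T₂⁴ = 1.763×10¹¹ − 1.978×10¹⁰ = 1.565×10¹¹ K⁴.
1/ε₁ + 1/ε₂ − 1 = 1.235 + 1.111 − 1 = 1.346.
q = 5.67×10⁻⁸ × 1.565×10¹¹ / 1.346.

q ≈ 6600 W/m²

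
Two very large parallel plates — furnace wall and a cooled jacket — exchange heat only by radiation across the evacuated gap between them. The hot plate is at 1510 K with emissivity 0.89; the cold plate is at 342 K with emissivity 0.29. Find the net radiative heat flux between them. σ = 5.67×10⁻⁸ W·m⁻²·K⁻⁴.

For two infinite grey parallel plates, q = σ(T₁⁴ − T₂⁴)/(1/ε₁ + 1/ε₂ − 1).
T₁⁴ − T₂⁴ = 5.199×10¹² − 1.368×10¹⁰ = 5.185×10¹² K⁴.
1/ε₁ + 1/ε₂ − 1 = 1.124 + 3.448 − 1 = 3.572.
q = 5.67×10⁻⁸ × 5.185×10¹² / 3.572.

q ≈ 82300 W/m²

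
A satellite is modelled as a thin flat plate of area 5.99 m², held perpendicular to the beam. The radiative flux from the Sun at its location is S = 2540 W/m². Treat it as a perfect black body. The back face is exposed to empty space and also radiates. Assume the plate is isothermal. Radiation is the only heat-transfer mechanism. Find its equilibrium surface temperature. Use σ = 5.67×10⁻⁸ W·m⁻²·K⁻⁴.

T ≈ 387 K

At equilibrium, absorbed power = emitted power.
Absorbing cross-section = A = 5.990 m²; emitting surface = 2A = 11.98 m² (ratio 2).
S·A_cross = εσ·A_surf·T⁴  ⇒  T⁴ = S/(2σ).
T⁴ = 1.00·2540/(2·5.67×10⁻⁸) = 2.240×10¹⁰ K⁴.
T = (2.240×10¹⁰)^(1/4).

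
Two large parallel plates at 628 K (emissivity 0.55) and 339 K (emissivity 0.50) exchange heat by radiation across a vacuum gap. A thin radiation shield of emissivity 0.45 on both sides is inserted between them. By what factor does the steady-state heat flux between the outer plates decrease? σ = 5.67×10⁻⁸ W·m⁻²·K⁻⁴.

Without shield: q₀ = σΔ(T⁴)/(1/ε₁+1/ε₂−1) with denominator 2.818.
With shield the two gaps are in series; the resistances add: (1/ε₁+1/ε_s−1)+(1/ε_s+1/ε₂−1) = 3.040+3.222 = 6.263.
Heat-flux ratio q₀/q = 6.263/2.818.

factor ≈ 2.22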